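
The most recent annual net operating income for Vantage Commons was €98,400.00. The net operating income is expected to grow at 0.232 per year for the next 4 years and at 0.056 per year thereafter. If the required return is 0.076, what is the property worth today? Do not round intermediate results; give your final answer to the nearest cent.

€9487897.88

D_1 = 121228.80000
D_2 = 149353.88160
D_3 = 184003.98213
D_4 = 226692.90599
Terminal value at year 4: TV = D_4×(1+g_2)/(r−g_2) = 239387.70872/0.02 = 11969385.43604
P_0 = D_1/(1+r)^1 + D_2/(1+r)^2 + D_3/(1+r)^3 + D_4/(1+r)^4 + TV/(1+r)^4
    = 112666.17100 + 129000.67163 + 147703.37124 + 169117.61465 + 8929410.05356 = 9487897.88209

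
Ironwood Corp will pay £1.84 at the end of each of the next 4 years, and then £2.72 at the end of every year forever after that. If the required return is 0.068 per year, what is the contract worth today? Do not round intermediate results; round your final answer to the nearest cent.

£37.01

PV of 4-year annuity: £1.84 × [1 − (1+0.068)^−4] / 0.068 = 6.26071
Perpetuity value at year 4: £2.72 / 0.068 = 40.00000
PV of perpetuity: 40.00000 / (1+0.068)^4 = 30.74503
Total PV = 6.26071 + 30.74503 = 37.00575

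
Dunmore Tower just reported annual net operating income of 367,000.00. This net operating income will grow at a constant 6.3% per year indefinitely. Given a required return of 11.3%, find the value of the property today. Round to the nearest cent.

D₁ = D₀ × (1 + g) = 367,000.00 × 1.063 = 390,121.0000
Growing perpetuity: P = D₁ / (r − g) = 390,121.0000 / (0.113 − 0.063) = 7,802,420.00

7802420.00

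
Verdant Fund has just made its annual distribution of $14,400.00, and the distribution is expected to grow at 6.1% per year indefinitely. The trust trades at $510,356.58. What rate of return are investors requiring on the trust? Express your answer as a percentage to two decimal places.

9.09%

D₁ = $14,400.00 × 1.061 = $15,278.4000
P = D₁/(r − g) ⇒ r = D₁/P + g = $15,278.4000/$510,356.58 + 0.061 = 0.029937 + 0.061 = 0.090937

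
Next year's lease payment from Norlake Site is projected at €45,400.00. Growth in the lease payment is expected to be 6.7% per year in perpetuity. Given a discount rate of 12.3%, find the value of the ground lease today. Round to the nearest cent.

€810714.29

Growing perpetuity: P = D₁ / (r − g) = €45,400.0000 / (0.123 − 0.067) = €810,714.29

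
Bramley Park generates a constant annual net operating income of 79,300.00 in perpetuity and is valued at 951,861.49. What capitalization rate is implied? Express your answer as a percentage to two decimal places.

8.33%

P = C/r ⇒ r = C/P = 79,300.00/951,861.49 = 0.083310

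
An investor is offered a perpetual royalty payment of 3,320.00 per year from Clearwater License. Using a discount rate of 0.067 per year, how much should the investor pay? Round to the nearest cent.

49552.24

Level perpetuity: PV = C / r = 3,320.00 / 0.067 = 49,552.24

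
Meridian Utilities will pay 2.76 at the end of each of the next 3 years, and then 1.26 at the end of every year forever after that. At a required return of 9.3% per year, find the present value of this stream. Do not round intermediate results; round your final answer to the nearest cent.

17.33

PV of 3-year annuity: 2.76 × [1 − (1+0.093)^−3] / 0.093 = 6.94919
Perpetuity value at year 3: 1.26 / 0.093 = 13.54839
PV of perpetuity: 13.54839 / (1+0.093)^3 = 10.37593
Total PV = 6.94919 + 10.37593 = 17.32512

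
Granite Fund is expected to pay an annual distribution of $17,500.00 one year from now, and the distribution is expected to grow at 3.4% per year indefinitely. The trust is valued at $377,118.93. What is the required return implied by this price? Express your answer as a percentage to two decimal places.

P = D₁/(r − g) ⇒ r = D₁/P + g = $17,500.0000/$377,118.93 + 0.034 = 0.046404 + 0.034 = 0.080404

8.04%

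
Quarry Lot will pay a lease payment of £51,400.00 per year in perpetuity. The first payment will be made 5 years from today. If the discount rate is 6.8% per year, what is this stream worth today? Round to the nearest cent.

Value at end of year 4: C / r = £51,400.00 / 0.068 = £755,882.3529
Discount to today: PV = £755,882.3529 / (1 + 0.068)^4 = £755,882.3529 / 1.301023 = £580,990.72

£580990.72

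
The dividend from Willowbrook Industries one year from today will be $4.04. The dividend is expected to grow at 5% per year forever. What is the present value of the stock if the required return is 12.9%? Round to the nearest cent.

$51.14

Growing perpetuity: P = D₁ / (r − g) = $4.0400 / (0.129 − 0.05) = $51.14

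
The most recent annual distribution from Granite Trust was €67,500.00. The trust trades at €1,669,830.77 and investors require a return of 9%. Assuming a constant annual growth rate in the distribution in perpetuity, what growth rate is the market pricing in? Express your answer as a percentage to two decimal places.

4.77%

P = D₀(1+g)/(r−g) ⇒ P(r−g) = D₀(1+g) ⇒ g(P+D₀) = P·r − D₀
g = (P·r − D₀)/(P + D₀) = (€1,669,830.77×0.09 − €67,500.00) / (€1,669,830.77 + €67,500.00) = 0.047651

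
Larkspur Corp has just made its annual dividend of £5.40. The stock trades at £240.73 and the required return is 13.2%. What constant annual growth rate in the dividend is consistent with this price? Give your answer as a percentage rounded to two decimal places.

10.72%

P = D₀(1+g)/(r−g) ⇒ P(r−g) = D₀(1+g) ⇒ g(P+D₀) = P·r − D₀
g = (P·r − D₀)/(P + D₀) = (£240.73×0.132 − £5.40) / (£240.73 + £5.40) = 0.107164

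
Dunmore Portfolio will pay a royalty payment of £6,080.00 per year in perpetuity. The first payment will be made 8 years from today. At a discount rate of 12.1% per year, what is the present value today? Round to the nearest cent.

£22588.06

Value at end of year 7: C / r = £6,080.00 / 0.121 = £50,247.9339
Discount to today: PV = £50,247.9339 / (1 + 0.121)^7 = £50,247.9339 / 2.224535 = £22,588.06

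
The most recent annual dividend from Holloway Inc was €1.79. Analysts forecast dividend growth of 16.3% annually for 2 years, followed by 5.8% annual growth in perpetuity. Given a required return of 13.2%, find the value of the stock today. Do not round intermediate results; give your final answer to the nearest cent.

€30.74

D_1 = 2.08177
D_2 = 2.42110
Terminal value at year 2: TV = D_2×(1+g_2)/(r−g_2) = 2.56152/0.074 = 34.61517
P_0 = D_1/(1+r)^1 + D_2/(1+r)^2 + TV/(1+r)^2
    = 1.83902 + 1.88938 + 27.01305 = 30.74145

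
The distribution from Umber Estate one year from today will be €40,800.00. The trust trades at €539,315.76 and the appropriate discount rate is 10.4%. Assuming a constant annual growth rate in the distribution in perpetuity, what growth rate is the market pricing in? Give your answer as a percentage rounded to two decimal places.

2.83%

P = D₁/(r−g) ⇒ g = r − D₁/P = 0.104 − €40,800.00/€539,315.76 = 0.028349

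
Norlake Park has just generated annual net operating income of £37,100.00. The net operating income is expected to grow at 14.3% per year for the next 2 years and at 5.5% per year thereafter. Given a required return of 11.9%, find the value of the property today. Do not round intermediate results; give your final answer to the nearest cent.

£714689.41

D_1 = 42405.30000
D_2 = 48469.25790
Terminal value at year 2: TV = D_2×(1+g_2)/(r−g_2) = 51135.06708/0.064 = 798985.42320
P_0 = D_1/(1+r)^1 + D_2/(1+r)^2 + TV/(1+r)^2
    = 37895.71046 + 38708.48709 + 638085.21683 = 714689.41438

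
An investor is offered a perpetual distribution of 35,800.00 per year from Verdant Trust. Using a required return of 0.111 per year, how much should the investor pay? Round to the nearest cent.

Level perpetuity: PV = C / r = 35,800.00 / 0.111 = 322,522.52

322522.52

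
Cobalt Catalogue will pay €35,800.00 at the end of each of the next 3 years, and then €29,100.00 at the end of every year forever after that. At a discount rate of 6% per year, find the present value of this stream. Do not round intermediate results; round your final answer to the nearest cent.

€502909.18

PV of 3-year annuity: €35,800.00 × [1 − (1+0.06)^−3] / 0.06 = 95693.82779
Perpetuity value at year 3: €29,100.00 / 0.06 = 485000.00000
PV of perpetuity: 485000.00000 / (1+0.06)^3 = 407215.35227
Total PV = 95693.82779 + 407215.35227 = 502909.18006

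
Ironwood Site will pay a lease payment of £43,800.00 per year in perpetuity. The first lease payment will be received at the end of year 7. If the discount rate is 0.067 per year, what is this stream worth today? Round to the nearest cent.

Value at end of year 6: C / r = £43,800.00 / 0.067 = £653,731.3433
Discount to today: PV = £653,731.3433 / (1 + 0.067)^6 = £653,731.3433 / 1.475661 = £443,009.25

£443009.25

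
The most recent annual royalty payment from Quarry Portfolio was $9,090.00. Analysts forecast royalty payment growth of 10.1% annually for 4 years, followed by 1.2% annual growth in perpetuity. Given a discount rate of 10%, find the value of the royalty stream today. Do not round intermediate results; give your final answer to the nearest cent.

$141358.36

D_1 = 10008.09000
D_2 = 11018.90709
D_3 = 12131.81671
D_4 = 13357.13019
Terminal value at year 4: TV = D_4×(1+g_2)/(r−g_2) = 13517.41576/0.088 = 153606.99722
P_0 = D_1/(1+r)^1 + D_2/(1+r)^2 + D_3/(1+r)^3 + D_4/(1+r)^4 + TV/(1+r)^4
    = 9098.26364 + 9106.53479 + 9114.81345 + 9123.09965 + 104915.64594 = 141358.35746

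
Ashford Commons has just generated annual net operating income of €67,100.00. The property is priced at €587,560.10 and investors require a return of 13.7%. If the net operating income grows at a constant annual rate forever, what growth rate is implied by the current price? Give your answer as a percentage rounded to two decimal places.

P = D₀(1+g)/(r−g) ⇒ P(r−g) = D₀(1+g) ⇒ g(P+D₀) = P·r − D₀
g = (P·r − D₀)/(P + D₀) = (€587,560.10×0.137 − €67,100.00) / (€587,560.10 + €67,100.00) = 0.020462

2.05%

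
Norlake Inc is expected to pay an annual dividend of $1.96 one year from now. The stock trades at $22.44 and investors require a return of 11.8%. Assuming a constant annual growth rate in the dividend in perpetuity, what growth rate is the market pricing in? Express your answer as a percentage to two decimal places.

P = D₁/(r−g) ⇒ g = r − D₁/P = 0.118 − $1.96/$22.44 = 0.030656

3.07%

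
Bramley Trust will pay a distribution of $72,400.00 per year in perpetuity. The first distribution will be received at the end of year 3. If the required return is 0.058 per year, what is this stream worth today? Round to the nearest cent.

$1115165.27

Value at end of year 2: C / r = $72,400.00 / 0.058 = $1,248,275.8621
Discount to today: PV = $1,248,275.8621 / (1 + 0.058)^2 = $1,248,275.8621 / 1.119364 = $1,115,165.27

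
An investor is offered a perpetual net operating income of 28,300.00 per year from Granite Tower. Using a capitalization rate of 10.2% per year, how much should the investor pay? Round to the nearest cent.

277450.98

Level perpetuity: PV = C / r = 28,300.00 / 0.102 = 277,450.98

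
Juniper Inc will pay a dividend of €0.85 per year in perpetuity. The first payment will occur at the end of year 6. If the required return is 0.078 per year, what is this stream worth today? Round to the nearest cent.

€7.49

Value at end of year 5: C / r = €0.85 / 0.078 = €10.8974
Discount to today: PV = €10.8974 / (1 + 0.078)^5 = €10.8974 / 1.455773 = €7.49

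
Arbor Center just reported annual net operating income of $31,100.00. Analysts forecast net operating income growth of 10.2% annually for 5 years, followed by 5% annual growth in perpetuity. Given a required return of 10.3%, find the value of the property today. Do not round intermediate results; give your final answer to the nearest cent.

$768421.73

D_1 = 34272.20000
D_2 = 37767.96440
D_3 = 41620.29677
D_4 = 45865.56704
D_5 = 50543.85488
Terminal value at year 5: TV = D_5×(1+g_2)/(r−g_2) = 53071.04762/0.053 = 1001340.52115
P_0 = D_1/(1+r)^1 + D_2/(1+r)^2 + D_3/(1+r)^3 + D_4/(1+r)^4 + D_5/(1+r)^5 + TV/(1+r)^5
    = 31071.80417 + 31043.63390 + 31015.48918 + 30987.36997 + 30959.27625 + 613344.15211 = 768421.72557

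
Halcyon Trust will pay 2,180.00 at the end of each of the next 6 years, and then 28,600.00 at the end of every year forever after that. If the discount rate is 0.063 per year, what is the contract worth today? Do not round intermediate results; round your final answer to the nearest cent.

PV of 6-year annuity: 2,180.00 × [1 − (1+0.063)^−6] / 0.063 = 10619.46500
Perpetuity value at year 6: 28,600.00 / 0.063 = 453968.25397
PV of perpetuity: 453968.25397 / (1+0.063)^6 = 314648.66723
Total PV = 10619.46500 + 314648.66723 = 325268.13224

325268.13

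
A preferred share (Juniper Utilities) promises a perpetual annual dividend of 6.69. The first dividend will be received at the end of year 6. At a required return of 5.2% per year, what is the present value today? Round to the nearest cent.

Value at end of year 5: C / r = 6.69 / 0.052 = 128.6538
Discount to today: PV = 128.6538 / (1 + 0.052)^5 = 128.6538 / 1.288483 = 99.85

99.85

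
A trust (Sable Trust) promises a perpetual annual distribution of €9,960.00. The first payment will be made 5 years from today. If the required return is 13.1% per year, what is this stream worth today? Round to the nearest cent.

€46466.25

Value at end of year 4: C / r = €9,960.00 / 0.131 = €76,030.5344
Discount to today: PV = €76,030.5344 / (1 + 0.131)^4 = €76,030.5344 / 1.636253 = €46,466.25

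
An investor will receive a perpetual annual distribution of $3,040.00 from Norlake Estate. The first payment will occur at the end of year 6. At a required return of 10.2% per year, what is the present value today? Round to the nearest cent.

Value at end of year 5: C / r = $3,040.00 / 0.102 = $29,803.9216
Discount to today: PV = $29,803.9216 / (1 + 0.102)^5 = $29,803.9216 / 1.625204 = $18,338.57

$18338.57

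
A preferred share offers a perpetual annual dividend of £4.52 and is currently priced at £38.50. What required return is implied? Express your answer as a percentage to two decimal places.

P = C/r ⇒ r = C/P = £4.52/£38.50 = 0.117403

11.74%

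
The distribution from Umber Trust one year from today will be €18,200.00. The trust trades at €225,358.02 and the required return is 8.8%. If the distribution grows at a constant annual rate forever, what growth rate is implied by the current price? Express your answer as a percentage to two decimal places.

0.72%

P = D₁/(r−g) ⇒ g = r − D₁/P = 0.088 − €18,200.00/€225,358.02 = 0.007240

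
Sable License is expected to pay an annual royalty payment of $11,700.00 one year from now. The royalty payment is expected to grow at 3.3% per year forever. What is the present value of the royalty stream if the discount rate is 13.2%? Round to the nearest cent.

Growing perpetuity: P = D₁ / (r − g) = $11,700.0000 / (0.132 − 0.033) = $118,181.82

$118181.82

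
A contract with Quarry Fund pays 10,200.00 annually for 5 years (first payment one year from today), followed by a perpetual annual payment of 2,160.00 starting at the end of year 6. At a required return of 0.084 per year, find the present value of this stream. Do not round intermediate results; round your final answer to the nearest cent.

PV of 5-year annuity: 10,200.00 × [1 − (1+0.084)^−5] / 0.084 = 40299.87932
Perpetuity value at year 5: 2,160.00 / 0.084 = 25714.28571
PV of perpetuity: 25714.28571 / (1+0.084)^5 = 17180.19362
Total PV = 40299.87932 + 17180.19362 = 57480.07294

57480.07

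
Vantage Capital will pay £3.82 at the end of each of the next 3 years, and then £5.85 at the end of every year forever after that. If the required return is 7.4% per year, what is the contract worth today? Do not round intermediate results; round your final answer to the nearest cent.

PV of 3-year annuity: £3.82 × [1 − (1+0.074)^−3] / 0.074 = 9.95207
Perpetuity value at year 3: £5.85 / 0.074 = 79.05405
PV of perpetuity: 79.05405 / (1+0.074)^3 = 63.81331
Total PV = 9.95207 + 63.81331 = 73.76539

£73.77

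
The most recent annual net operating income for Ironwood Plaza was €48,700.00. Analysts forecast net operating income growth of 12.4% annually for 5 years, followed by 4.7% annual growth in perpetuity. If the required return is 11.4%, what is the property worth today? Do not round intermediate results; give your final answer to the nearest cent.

€1045941.06

D_1 = 54738.80000
D_2 = 61526.41120
D_3 = 69155.68619
D_4 = 77730.99128
D_5 = 87369.63419
Terminal value at year 5: TV = D_5×(1+g_2)/(r−g_2) = 91476.00700/0.067 = 1365313.53734
P_0 = D_1/(1+r)^1 + D_2/(1+r)^2 + D_3/(1+r)^3 + D_4/(1+r)^4 + D_5/(1+r)^5 + TV/(1+r)^5
    = 49137.16338 + 49578.25102 + 50023.29815 + 50472.34033 + 50925.41340 + 795804.59449 = 1045941.06077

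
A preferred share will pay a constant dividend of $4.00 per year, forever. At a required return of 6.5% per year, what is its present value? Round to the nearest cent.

Level perpetuity: PV = C / r = $4.00 / 0.065 = $61.54

$61.54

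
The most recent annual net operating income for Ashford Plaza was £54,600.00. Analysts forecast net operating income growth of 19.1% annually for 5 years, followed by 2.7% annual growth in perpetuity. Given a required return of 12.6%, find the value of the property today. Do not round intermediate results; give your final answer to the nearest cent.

£1073963.25

D_1 = 65028.60000
D_2 = 77449.06260
D_3 = 92241.83356
D_4 = 109860.02377
D_5 = 130843.28831
Terminal value at year 5: TV = D_5×(1+g_2)/(r−g_2) = 134376.05709/0.099 = 1357333.90999
P_0 = D_1/(1+r)^1 + D_2/(1+r)^2 + D_3/(1+r)^3 + D_4/(1+r)^4 + D_5/(1+r)^5 + TV/(1+r)^5
    = 57751.86501 + 61085.67604 + 64611.93621 + 68341.75490 + 72286.88285 + 749885.13827 = 1073963.25328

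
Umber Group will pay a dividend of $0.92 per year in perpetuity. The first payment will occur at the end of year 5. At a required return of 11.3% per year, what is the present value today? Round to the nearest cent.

$5.31

Value at end of year 4: C / r = $0.92 / 0.113 = $8.1416
Discount to today: PV = $8.1416 / (1 + 0.113)^4 = $8.1416 / 1.534549 = $5.31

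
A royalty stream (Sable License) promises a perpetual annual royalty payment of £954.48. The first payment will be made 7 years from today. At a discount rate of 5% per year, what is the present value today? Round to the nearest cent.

Value at end of year 6: C / r = £954.48 / 0.05 = £19,089.6000
Discount to today: PV = £19,089.6000 / (1 + 0.05)^6 = £19,089.6000 / 1.340096 = £14,244.95

£14244.95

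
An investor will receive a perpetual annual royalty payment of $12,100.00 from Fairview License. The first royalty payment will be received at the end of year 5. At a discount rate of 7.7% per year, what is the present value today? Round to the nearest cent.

$116797.04

Value at end of year 4: C / r = $12,100.00 / 0.077 = $157,142.8571
Discount to today: PV = $157,142.8571 / (1 + 0.077)^4 = $157,142.8571 / 1.345435 = $116,797.04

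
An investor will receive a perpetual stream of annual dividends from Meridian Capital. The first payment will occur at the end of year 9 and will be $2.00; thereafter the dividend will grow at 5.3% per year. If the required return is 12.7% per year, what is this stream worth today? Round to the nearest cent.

$10.39

Value at end of year 8: C₁ / (r − g) = $2.00 / (0.127 − 0.053) = $27.0270
Discount to today: PV = $27.0270 / (1 + 0.127)^8 = $27.0270 / 2.602504 = $10.39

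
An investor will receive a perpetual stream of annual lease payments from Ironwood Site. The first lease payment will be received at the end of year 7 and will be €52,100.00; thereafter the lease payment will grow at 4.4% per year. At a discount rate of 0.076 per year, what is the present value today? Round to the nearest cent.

Value at end of year 6: C₁ / (r − g) = €52,100.00 / (0.076 − 0.044) = €1,628,125.0000
Discount to today: PV = €1,628,125.0000 / (1 + 0.076)^6 = €1,628,125.0000 / 1.551935 = €1,049,093.31

€1049093.31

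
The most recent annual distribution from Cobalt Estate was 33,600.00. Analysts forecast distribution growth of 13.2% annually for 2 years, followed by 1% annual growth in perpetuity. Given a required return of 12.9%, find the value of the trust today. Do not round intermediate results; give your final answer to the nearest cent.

354162.12

D_1 = 38035.20000
D_2 = 43055.84640
Terminal value at year 2: TV = D_2×(1+g_2)/(r−g_2) = 43486.40486/0.119 = 365431.97365
P_0 = D_1/(1+r)^1 + D_2/(1+r)^2 + TV/(1+r)^2
    = 33689.28255 + 33778.80235 + 286694.03671 = 354162.12161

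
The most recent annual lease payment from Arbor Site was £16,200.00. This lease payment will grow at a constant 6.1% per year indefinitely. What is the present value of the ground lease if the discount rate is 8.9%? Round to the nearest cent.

D₁ = D₀ × (1 + g) = £16,200.00 × 1.061 = £17,188.2000
Growing perpetuity: P = D₁ / (r − g) = £17,188.2000 / (0.089 − 0.061) = £613,864.29

£613864.29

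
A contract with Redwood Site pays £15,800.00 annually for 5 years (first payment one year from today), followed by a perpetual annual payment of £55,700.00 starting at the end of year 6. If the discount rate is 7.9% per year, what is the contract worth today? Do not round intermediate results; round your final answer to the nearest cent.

£545333.40

PV of 5-year annuity: £15,800.00 × [1 − (1+0.079)^−5] / 0.079 = 63251.43671
Perpetuity value at year 5: £55,700.00 / 0.079 = 705063.29114
PV of perpetuity: 705063.29114 / (1+0.079)^5 = 482081.96047
Total PV = 63251.43671 + 482081.96047 = 545333.39718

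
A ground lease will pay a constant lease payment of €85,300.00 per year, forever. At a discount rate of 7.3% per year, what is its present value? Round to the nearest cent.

€1168493.15

Level perpetuity: PV = C / r = €85,300.00 / 0.073 = €1,168,493.15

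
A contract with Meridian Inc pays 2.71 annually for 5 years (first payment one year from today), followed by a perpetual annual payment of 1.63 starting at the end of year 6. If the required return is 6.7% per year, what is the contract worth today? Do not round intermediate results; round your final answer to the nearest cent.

PV of 5-year annuity: 2.71 × [1 − (1+0.067)^−5] / 0.067 = 11.20136
Perpetuity value at year 5: 1.63 / 0.067 = 24.32836
PV of perpetuity: 24.32836 / (1+0.067)^5 = 17.59101
Total PV = 11.20136 + 17.59101 = 28.79237

28.79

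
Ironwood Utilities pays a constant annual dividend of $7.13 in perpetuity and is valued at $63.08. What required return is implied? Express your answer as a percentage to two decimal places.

11.30%

P = C/r ⇒ r = C/P = $7.13/$63.08 = 0.113031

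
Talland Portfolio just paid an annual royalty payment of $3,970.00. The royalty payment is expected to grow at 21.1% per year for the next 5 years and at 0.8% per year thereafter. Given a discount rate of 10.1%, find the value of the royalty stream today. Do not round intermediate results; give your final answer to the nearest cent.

$95925.07

D_1 = 4807.67000
D_2 = 5822.08837
D_3 = 7050.54902
D_4 = 8538.21486
D_5 = 10339.77819
Terminal value at year 5: TV = D_5×(1+g_2)/(r−g_2) = 10422.49642/0.093 = 112069.85397
P_0 = D_1/(1+r)^1 + D_2/(1+r)^2 + D_3/(1+r)^3 + D_4/(1+r)^4 + D_5/(1+r)^5 + TV/(1+r)^5
    = 4366.63942 + 4802.90675 + 5282.76120 + 5810.55750 + 6391.08550 + 69271.12026 = 95925.07064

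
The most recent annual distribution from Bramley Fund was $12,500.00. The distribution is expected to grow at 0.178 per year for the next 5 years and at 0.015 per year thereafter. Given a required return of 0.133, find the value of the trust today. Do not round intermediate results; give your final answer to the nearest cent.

D_1 = 14725.00000
D_2 = 17346.05000
D_3 = 20433.64690
D_4 = 24070.83605
D_5 = 28355.44486
Terminal value at year 5: TV = D_5×(1+g_2)/(r−g_2) = 28780.77654/0.118 = 243904.88591
P_0 = D_1/(1+r)^1 + D_2/(1+r)^2 + D_3/(1+r)^3 + D_4/(1+r)^4 + D_5/(1+r)^5 + TV/(1+r)^5
    = 12996.46955 + 13512.65766 + 14049.34751 + 14607.35336 + 15187.52186 + 130638.42953 = 200991.77947

$200991.78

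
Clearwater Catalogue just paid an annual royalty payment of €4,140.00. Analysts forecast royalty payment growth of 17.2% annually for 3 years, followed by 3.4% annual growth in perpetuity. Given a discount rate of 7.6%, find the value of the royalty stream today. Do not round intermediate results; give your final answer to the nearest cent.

D_1 = 4852.08000
D_2 = 5686.63776
D_3 = 6664.73945
Terminal value at year 3: TV = D_3×(1+g_2)/(r−g_2) = 6891.34060/0.042 = 164079.53800
P_0 = D_1/(1+r)^1 + D_2/(1+r)^2 + D_3/(1+r)^3 + TV/(1+r)^3
    = 4509.36803 + 4911.69083 + 5349.90860 + 131709.65451 = 146480.62196

€146480.62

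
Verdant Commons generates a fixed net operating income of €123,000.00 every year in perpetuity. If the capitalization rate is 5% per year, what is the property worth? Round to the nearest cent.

Level perpetuity: PV = C / r = €123,000.00 / 0.05 = €2,460,000.00

€2460000.00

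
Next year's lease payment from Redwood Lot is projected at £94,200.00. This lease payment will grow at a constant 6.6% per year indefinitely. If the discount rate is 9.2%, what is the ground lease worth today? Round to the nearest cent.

Growing perpetuity: P = D₁ / (r − g) = £94,200.0000 / (0.092 − 0.066) = £3,623,076.92

£3623076.92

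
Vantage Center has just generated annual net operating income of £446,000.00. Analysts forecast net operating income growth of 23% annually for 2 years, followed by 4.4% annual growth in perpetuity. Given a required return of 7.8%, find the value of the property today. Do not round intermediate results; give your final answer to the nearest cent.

£18918616.17

D_1 = 548580.00000
D_2 = 674753.40000
Terminal value at year 2: TV = D_2×(1+g_2)/(r−g_2) = 704442.54960/0.034 = 20718898.51765
P_0 = D_1/(1+r)^1 + D_2/(1+r)^2 + TV/(1+r)^2
    = 508886.82746 + 580640.81426 + 17829088.53202 = 18918616.17374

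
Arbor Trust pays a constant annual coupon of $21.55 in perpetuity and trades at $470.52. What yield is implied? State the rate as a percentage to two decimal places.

P = C/r ⇒ r = C/P = $21.55/$470.52 = 0.045800

4.58%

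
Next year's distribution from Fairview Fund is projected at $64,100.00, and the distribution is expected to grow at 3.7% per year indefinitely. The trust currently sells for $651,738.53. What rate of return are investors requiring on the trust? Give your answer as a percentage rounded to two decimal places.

13.54%

P = D₁/(r − g) ⇒ r = D₁/P + g = $64,100.0000/$651,738.53 + 0.037 = 0.098352 + 0.037 = 0.135352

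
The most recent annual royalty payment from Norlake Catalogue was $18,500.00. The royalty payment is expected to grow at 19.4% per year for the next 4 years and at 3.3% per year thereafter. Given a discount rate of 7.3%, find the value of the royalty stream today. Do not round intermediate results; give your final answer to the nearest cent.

$829888.82

D_1 = 22089.00000
D_2 = 26374.26600
D_3 = 31490.87360
D_4 = 37600.10308
Terminal value at year 4: TV = D_4×(1+g_2)/(r−g_2) = 38840.90648/0.04 = 971022.66212
P_0 = D_1/(1+r)^1 + D_2/(1+r)^2 + D_3/(1+r)^3 + D_4/(1+r)^4 + TV/(1+r)^4
    = 20586.20690 + 22907.67105 + 25490.92193 + 28365.48069 + 732538.53893 = 829888.81950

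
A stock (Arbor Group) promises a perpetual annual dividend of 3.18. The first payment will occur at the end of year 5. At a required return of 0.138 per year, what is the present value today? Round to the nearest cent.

13.74

Value at end of year 4: C / r = 3.18 / 0.138 = 23.0435
Discount to today: PV = 23.0435 / (1 + 0.138)^4 = 23.0435 / 1.677139 = 13.74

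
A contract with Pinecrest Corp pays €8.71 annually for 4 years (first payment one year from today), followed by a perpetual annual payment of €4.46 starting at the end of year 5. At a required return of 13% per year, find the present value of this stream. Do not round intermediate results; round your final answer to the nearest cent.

€46.95

PV of 4-year annuity: €8.71 × [1 − (1+0.13)^−4] / 0.13 = 25.90765
Perpetuity value at year 4: €4.46 / 0.13 = 34.30769
PV of perpetuity: 34.30769 / (1+0.13)^4 = 21.04155
Total PV = 25.90765 + 21.04155 = 46.94920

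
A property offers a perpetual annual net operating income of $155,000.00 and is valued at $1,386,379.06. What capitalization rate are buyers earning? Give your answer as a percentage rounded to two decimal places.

11.18%

P = C/r ⇒ r = C/P = $155,000.00/$1,386,379.06 = 0.111802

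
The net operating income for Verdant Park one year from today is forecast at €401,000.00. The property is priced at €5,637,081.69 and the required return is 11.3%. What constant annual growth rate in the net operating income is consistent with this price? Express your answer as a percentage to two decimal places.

4.19%

P = D₁/(r−g) ⇒ g = r − D₁/P = 0.113 − €401,000.00/€5,637,081.69 = 0.041864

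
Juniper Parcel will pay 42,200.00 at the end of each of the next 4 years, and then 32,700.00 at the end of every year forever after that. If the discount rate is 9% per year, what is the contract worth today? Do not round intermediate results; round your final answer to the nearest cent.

PV of 4-year annuity: 42,200.00 × [1 − (1+0.09)^−4] / 0.09 = 136716.17881
Perpetuity value at year 4: 32,700.00 / 0.09 = 363333.33333
PV of perpetuity: 363333.33333 / (1+0.09)^4 = 257394.49335
Total PV = 136716.17881 + 257394.49335 = 394110.67217

394110.67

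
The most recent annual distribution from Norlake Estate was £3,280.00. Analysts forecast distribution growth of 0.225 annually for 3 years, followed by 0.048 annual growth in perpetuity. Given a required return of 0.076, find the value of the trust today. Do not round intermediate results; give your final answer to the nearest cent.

D_1 = 4018.00000
D_2 = 4922.05000
D_3 = 6029.51125
Terminal value at year 3: TV = D_3×(1+g_2)/(r−g_2) = 6318.92779/0.028 = 225675.99250
P_0 = D_1/(1+r)^1 + D_2/(1+r)^2 + D_3/(1+r)^3 + TV/(1+r)^3
    = 3734.20074 + 4251.29731 + 4839.99927 + 181154.25826 = 193979.75558

£193979.76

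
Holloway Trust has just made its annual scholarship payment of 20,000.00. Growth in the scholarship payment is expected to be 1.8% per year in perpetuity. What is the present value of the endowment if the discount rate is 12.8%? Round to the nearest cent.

D₁ = D₀ × (1 + g) = 20,000.00 × 1.018 = 20,360.0000
Growing perpetuity: P = D₁ / (r − g) = 20,360.0000 / (0.128 − 0.018) = 185,090.91

185090.91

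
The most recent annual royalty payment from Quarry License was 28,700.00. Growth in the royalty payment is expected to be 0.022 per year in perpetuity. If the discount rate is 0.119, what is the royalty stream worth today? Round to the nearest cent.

D₁ = D₀ × (1 + g) = 28,700.00 × 1.022 = 29,331.4000
Growing perpetuity: P = D₁ / (r − g) = 29,331.4000 / (0.119 − 0.022) = 302,385.57

302385.57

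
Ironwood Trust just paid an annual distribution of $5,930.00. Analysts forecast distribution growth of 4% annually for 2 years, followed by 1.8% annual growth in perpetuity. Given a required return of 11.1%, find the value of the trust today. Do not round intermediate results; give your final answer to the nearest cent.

D_1 = 6167.20000
D_2 = 6413.88800
Terminal value at year 2: TV = D_2×(1+g_2)/(r−g_2) = 6529.33798/0.093 = 70207.93531
P_0 = D_1/(1+r)^1 + D_2/(1+r)^2 + TV/(1+r)^2
    = 5551.03510 + 5196.28849 + 56879.80299 = 67627.12658

$67627.13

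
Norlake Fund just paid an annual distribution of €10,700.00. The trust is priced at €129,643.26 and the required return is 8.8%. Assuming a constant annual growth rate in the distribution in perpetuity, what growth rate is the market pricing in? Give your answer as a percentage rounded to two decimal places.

P = D₀(1+g)/(r−g) ⇒ P(r−g) = D₀(1+g) ⇒ g(P+D₀) = P·r − D₀
g = (P·r − D₀)/(P + D₀) = (€129,643.26×0.088 − €10,700.00) / (€129,643.26 + €10,700.00) = 0.005049

0.50%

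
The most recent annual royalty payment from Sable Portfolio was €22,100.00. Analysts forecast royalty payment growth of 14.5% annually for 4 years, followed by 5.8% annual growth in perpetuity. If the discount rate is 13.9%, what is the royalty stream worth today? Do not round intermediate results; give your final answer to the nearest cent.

€384365.23

D_1 = 25304.50000
D_2 = 28973.65250
D_3 = 33174.83211
D_4 = 37985.18277
Terminal value at year 4: TV = D_4×(1+g_2)/(r−g_2) = 40188.32337/0.081 = 496152.14036
P_0 = D_1/(1+r)^1 + D_2/(1+r)^2 + D_3/(1+r)^3 + D_4/(1+r)^4 + TV/(1+r)^4
    = 22216.41791 + 22333.44908 + 22451.09675 + 22569.36416 + 294794.90476 = 384365.23267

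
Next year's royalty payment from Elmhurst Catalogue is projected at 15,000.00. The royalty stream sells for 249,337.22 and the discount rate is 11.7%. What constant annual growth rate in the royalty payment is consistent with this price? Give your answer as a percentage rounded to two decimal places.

5.68%

P = D₁/(r−g) ⇒ g = r − D₁/P = 0.117 − 15,000.00/249,337.22 = 0.056841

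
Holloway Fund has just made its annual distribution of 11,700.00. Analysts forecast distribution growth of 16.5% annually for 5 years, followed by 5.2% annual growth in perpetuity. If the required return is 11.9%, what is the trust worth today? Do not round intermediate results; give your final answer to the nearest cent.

290823.81

D_1 = 13630.50000
D_2 = 15879.53250
D_3 = 18499.65536
D_4 = 21552.09850
D_5 = 25108.19475
Terminal value at year 5: TV = D_5×(1+g_2)/(r−g_2) = 26413.82088/0.067 = 394236.13248
P_0 = D_1/(1+r)^1 + D_2/(1+r)^2 + D_3/(1+r)^3 + D_4/(1+r)^4 + D_5/(1+r)^5 + TV/(1+r)^5
    = 12180.96515 + 12681.70187 + 13203.02295 + 13745.77457 + 14310.83768 + 224701.51110 = 290823.81333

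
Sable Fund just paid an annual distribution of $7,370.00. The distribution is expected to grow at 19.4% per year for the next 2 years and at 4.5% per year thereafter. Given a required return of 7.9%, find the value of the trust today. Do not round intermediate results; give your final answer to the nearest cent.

D_1 = 8799.78000
D_2 = 10506.93732
Terminal value at year 2: TV = D_2×(1+g_2)/(r−g_2) = 10979.74950/0.034 = 322933.80881
P_0 = D_1/(1+r)^1 + D_2/(1+r)^2 + TV/(1+r)^2
    = 8155.49583 + 9024.70994 + 277377.11419 = 294557.31996

$294557.32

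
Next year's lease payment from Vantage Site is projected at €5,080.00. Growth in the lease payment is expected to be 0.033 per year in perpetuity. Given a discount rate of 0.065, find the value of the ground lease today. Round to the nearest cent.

Growing perpetuity: P = D₁ / (r − g) = €5,080.0000 / (0.065 − 0.033) = €158,750.00

€158750.00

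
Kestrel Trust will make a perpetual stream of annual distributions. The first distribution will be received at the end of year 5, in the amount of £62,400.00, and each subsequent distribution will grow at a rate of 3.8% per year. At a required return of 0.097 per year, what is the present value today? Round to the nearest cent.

Value at end of year 4: C₁ / (r − g) = £62,400.00 / (0.097 − 0.038) = £1,057,627.1186
Discount to today: PV = £1,057,627.1186 / (1 + 0.097)^4 = £1,057,627.1186 / 1.448193 = £730,308.02

£730308.02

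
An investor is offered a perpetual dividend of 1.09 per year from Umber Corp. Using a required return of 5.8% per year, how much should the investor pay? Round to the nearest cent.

Level perpetuity: PV = C / r = 1.09 / 0.058 = 18.79

18.79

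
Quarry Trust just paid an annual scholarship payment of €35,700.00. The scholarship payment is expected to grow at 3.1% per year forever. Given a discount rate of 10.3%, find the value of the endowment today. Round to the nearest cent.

D₁ = D₀ × (1 + g) = €35,700.00 × 1.031 = €36,806.7000
Growing perpetuity: P = D₁ / (r − g) = €36,806.7000 / (0.103 − 0.031) = €511,204.17

€511204.17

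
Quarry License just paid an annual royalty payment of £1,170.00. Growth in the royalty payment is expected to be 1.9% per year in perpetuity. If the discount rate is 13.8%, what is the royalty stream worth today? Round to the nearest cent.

£10018.74

D₁ = D₀ × (1 + g) = £1,170.00 × 1.019 = £1,192.2300
Growing perpetuity: P = D₁ / (r − g) = £1,192.2300 / (0.138 − 0.019) = £10,018.74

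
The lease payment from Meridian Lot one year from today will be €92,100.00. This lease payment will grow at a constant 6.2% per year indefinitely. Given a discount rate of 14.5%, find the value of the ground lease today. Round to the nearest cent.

Growing perpetuity: P = D₁ / (r − g) = €92,100.0000 / (0.145 − 0.062) = €1,109,638.55

€1109638.55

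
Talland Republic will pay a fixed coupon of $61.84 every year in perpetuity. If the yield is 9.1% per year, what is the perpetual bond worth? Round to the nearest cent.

$679.56

Level perpetuity: PV = C / r = $61.84 / 0.091 = $679.56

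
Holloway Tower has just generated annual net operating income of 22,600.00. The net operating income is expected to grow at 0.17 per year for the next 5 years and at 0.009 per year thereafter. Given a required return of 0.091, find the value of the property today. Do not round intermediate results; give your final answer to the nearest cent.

D_1 = 26442.00000
D_2 = 30937.14000
D_3 = 36196.45380
D_4 = 42349.85095
D_5 = 49549.32561
Terminal value at year 5: TV = D_5×(1+g_2)/(r−g_2) = 49995.26954/0.082 = 609698.40899
P_0 = D_1/(1+r)^1 + D_2/(1+r)^2 + D_3/(1+r)^3 + D_4/(1+r)^4 + D_5/(1+r)^5 + TV/(1+r)^5
    = 24236.48029 + 25991.45916 + 27873.51716 + 29891.85616 + 32056.34437 + 394449.40818 = 534499.06532

534499.07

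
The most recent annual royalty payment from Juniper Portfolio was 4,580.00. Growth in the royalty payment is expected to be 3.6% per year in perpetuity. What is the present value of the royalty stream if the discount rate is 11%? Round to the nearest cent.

64120.00

D₁ = D₀ × (1 + g) = 4,580.00 × 1.036 = 4,744.8800
Growing perpetuity: P = D₁ / (r − g) = 4,744.8800 / (0.11 − 0.036) = 64,120.00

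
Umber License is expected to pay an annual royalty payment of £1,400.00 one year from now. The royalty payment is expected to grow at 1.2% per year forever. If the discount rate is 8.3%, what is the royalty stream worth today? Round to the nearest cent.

£19718.31

Growing perpetuity: P = D₁ / (r − g) = £1,400.0000 / (0.083 − 0.012) = £19,718.31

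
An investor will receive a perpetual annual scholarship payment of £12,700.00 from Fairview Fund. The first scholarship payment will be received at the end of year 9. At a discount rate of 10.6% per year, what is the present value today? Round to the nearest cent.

Value at end of year 8: C / r = £12,700.00 / 0.106 = £119,811.3208
Discount to today: PV = £119,811.3208 / (1 + 0.106)^8 = £119,811.3208 / 2.238933 = £53,512.70

£53512.70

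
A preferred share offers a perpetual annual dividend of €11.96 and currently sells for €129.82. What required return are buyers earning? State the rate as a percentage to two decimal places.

9.21%

P = C/r ⇒ r = C/P = €11.96/€129.82 = 0.092128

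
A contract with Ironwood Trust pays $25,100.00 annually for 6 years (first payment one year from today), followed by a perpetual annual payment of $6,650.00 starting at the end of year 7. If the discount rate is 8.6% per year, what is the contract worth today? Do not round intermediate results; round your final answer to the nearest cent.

$161087.20

PV of 6-year annuity: $25,100.00 × [1 − (1+0.086)^−6] / 0.086 = 113952.12050
Perpetuity value at year 6: $6,650.00 / 0.086 = 77325.58140
PV of perpetuity: 77325.58140 / (1+0.086)^6 = 47135.07935
Total PV = 113952.12050 + 47135.07935 = 161087.19985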